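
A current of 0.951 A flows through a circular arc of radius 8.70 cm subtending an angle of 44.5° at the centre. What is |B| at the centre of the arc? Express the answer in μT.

The Biot–Savart field of a circular arc at its centre is B = μ₀Iφ/(4πR), with φ = 0.7767 rad.
B = (4π×10⁻⁷ × 0.951 × 0.7767) / (4π × 0.087) = 8.49×10⁻⁷ T.

B ≈ 0.849 μT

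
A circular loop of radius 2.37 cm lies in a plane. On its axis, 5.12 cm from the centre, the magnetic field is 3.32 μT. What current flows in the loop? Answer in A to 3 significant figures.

On the axis of a loop, B = μ₀IR²/[2(R²+z²)^(3/2)], so I = 2B(R²+z²)^(3/2)/(μ₀R²).
R² + z² = 0.0005617 + 0.002621 = 0.003183 m²; raised to 3/2 gives 1.80×10⁻⁴ m³.
I = 2 × 3.32×10⁻⁶ × 1.80×10⁻⁴ / (1.26×10⁻⁶ × 0.0005617) = 1.69 A.

I ≈ 1.69 A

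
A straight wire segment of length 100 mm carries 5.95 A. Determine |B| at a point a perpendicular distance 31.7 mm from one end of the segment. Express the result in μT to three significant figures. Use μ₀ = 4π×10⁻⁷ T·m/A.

For a finite straight segment, B = (μ₀I/4πd)(sinθ₁ + sinθ₂), where θ₁, θ₂ are the angles from the perpendicular to each end.
The perpendicular foot is at one end, so the two end-offsets along the wire are 0 and L = 0.1 m.
sinθ₁ = 0/√(0²+0.0317²) = 0.0000; sinθ₂ = 0.1/√(0.1²+0.0317²) = 0.9533.
B = (4π×10⁻⁷ × 5.95) / (4π × 0.0317) × (0.0000 + 0.9533) = 1.79×10⁻⁵ T.

B ≈ 17.9 μT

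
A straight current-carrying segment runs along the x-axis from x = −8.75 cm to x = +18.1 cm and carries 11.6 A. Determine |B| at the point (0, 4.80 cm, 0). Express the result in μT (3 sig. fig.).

B ≈ 44.5 μT

For a finite straight segment, B = (μ₀I/4πd)(sinθ₁ + sinθ₂), where θ₁, θ₂ are the angles from the perpendicular to each end.
The perpendicular distance is d = 0.048 m; the end-offsets along the wire are a = 0.0875 m and b = 0.181 m.
sinθ₁ = 0.0875/√(0.0875²+0.048²) = 0.8767; sinθ₂ = 0.181/√(0.181²+0.048²) = 0.9666.
B = (4π×10⁻⁷ × 11.6) / (4π × 0.048) × (0.8767 + 0.9666) = 4.45×10⁻⁵ T.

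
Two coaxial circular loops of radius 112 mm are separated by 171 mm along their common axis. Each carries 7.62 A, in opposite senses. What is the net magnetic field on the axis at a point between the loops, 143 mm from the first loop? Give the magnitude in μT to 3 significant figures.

B ≈ 29.0 μT

Each loop contributes B = μ₀IR²/[2(R²+z²)^(3/2)] on the axis, with z measured from that loop.
Loop 1 (z = 0.143 m): B₁ = 1.00×10⁻⁵ T. Loop 2 (z = 0.028 m): B₂ = 3.90×10⁻⁵ T.
The fields oppose: B = |B₁ − B₂| = 2.90×10⁻⁵ T.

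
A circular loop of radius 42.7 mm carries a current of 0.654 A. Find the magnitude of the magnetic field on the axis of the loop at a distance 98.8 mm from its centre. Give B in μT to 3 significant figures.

On the axis of a circular loop, B = μ₀IR² / [2(R²+z²)^(3/2)].
R² + z² = (0.0427)² + (0.0988)² = 0.01158 m², and (R²+z²)^(3/2) = 1.25×10⁻³ m³.
B = (4π×10⁻⁷ × 0.654 × 0.001823) / (2 × 1.25×10⁻³) = 6.01×10⁻⁷ T.

B ≈ 0.601 μT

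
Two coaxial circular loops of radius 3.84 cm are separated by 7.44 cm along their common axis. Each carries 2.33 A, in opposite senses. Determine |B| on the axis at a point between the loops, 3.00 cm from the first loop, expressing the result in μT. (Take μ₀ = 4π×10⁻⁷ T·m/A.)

Each loop contributes B = μ₀IR²/[2(R²+z²)^(3/2)] on the axis, with z measured from that loop.
Loop 1 (z = 0.03 m): B₁ = 1.87×10⁻⁵ T. Loop 2 (z = 0.0444 m): B₂ = 1.07×10⁻⁵ T.
The fields oppose: B = |B₁ − B₂| = 7.98×10⁻⁶ T.

B ≈ 7.98 μT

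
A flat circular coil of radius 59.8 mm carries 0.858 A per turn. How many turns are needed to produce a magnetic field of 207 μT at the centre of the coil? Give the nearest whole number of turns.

N = 23

For an N-turn coil, B = Nμ₀I/(2R). A single turn gives B₁ = 9.02×10⁻⁶ T with R = 0.0598 m.
N = B/B₁ = 2.07×10⁻⁴ / 9.02×10⁻⁶ = 22.96.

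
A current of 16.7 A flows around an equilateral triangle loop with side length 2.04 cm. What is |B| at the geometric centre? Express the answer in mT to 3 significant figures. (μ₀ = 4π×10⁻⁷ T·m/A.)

B ≈ 1.47 mT

Each side is a finite straight segment at perpendicular distance d = a/(2 tan(π/3)) = 0.005889 m from the centre, with end-angles ±π/3.
One side contributes B₁ = (μ₀I/4πd)·2 sin(π/3) = 4.91×10⁻⁴ T.
All 3 sides add in the same direction: B = 3 × 4.91×10⁻⁴ = 1.47×10⁻³ T.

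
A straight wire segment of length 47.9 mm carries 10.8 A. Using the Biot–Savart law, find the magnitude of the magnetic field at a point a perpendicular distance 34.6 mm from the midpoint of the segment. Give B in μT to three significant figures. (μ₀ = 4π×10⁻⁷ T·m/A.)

B ≈ 35.5 μT

For a finite straight segment, B = (μ₀I/4πd)(sinθ₁ + sinθ₂), where θ₁, θ₂ are the angles from the perpendicular to each end.
The perpendicular from the point meets the wire at its midpoint, so each end is L/2 = 0.02395 m away along the wire.
sinθ₁ = 0.02395/√(0.02395²+0.0346²) = 0.5691; sinθ₂ = 0.02395/√(0.02395²+0.0346²) = 0.5691.
B = (4π×10⁻⁷ × 10.8) / (4π × 0.0346) × (0.5691 + 0.5691) = 3.55×10⁻⁵ T.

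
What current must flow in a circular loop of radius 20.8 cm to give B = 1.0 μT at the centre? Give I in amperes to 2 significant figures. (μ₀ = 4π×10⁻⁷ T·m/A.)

At the centre of a circular loop B = μ₀I/(2R), so I = 2RB/μ₀.
With R = 0.208 m, I = 2 × 0.208 × 1.00×10⁻⁶ / (4π×10⁻⁷) = 0.331 A.

I ≈ 0.33 A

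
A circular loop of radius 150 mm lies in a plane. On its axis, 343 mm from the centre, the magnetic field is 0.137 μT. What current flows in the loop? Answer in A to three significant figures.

On the axis of a loop, B = μ₀IR²/[2(R²+z²)^(3/2)], so I = 2B(R²+z²)^(3/2)/(μ₀R²).
R² + z² = 0.0225 + 0.1176 = 0.1401 m²; raised to 3/2 gives 5.25×10⁻² m³.
I = 2 × 1.37×10⁻⁷ × 5.25×10⁻² / (1.26×10⁻⁶ × 0.0225) = 0.508 A.

I ≈ 0.508 A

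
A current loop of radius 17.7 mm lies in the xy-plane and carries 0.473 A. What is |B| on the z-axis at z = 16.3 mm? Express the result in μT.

On the axis of a circular loop, B = μ₀IR² / [2(R²+z²)^(3/2)].
R² + z² = (0.0177)² + (0.0163)² = 0.000579 m², and (R²+z²)^(3/2) = 1.39×10⁻⁵ m³.
B = (4π×10⁻⁷ × 0.473 × 0.0003133) / (2 × 1.39×10⁻⁵) = 6.68×10⁻⁶ T.

B ≈ 6.68 μT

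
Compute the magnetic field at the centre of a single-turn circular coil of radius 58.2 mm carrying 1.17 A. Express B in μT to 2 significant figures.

B ≈ 13 μT

At the centre of a circular loop the Biot–Savart law gives B = μ₀I/(2R).
B = (4π×10⁻⁷ × 1.17) / (2 × 0.0582) = 1.26×10⁻⁵ T.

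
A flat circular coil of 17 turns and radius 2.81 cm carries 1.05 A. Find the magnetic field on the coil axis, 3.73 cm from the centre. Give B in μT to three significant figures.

B ≈ 87.0 μT

For an N-turn flat coil, B = Nμ₀IR²/[2(R²+z²)^(3/2)] with R = 0.0281 m, z = 0.0373 m.
B = 17 × 5.11×10⁻⁶ T = 8.70×10⁻⁵ T.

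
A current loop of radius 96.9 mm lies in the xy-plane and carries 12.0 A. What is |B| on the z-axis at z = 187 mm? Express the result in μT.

On the axis of a circular loop, B = μ₀IR² / [2(R²+z²)^(3/2)].
R² + z² = (0.0969)² + (0.187)² = 0.04436 m², and (R²+z²)^(3/2) = 9.34×10⁻³ m³.
B = (4π×10⁻⁷ × 12.0 × 0.00939) / (2 × 9.34×10⁻³) = 7.58×10⁻⁶ T.

B ≈ 7.58 μT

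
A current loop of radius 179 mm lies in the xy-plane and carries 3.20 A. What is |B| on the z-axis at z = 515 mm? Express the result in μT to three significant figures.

B ≈ 0.397 μT

On the axis of a circular loop, B = μ₀IR² / [2(R²+z²)^(3/2)].
R² + z² = (0.179)² + (0.515)² = 0.2973 m², and (R²+z²)^(3/2) = 0.162 m³.
B = (4π×10⁻⁷ × 3.20 × 0.03204) / (2 × 0.162) = 3.97×10⁻⁷ T.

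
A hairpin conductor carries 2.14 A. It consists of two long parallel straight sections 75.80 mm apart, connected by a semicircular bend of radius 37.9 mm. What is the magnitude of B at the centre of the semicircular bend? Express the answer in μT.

The semicircular arc contributes B_arc = μ₀I·π/(4πR) = μ₀I/(4R) = 1.77×10⁻⁵ T.
Each semi-infinite lead is at perpendicular distance R = 0.0379 m from the centre, with the perpendicular foot at its near end, so it contributes μ₀I/(4πR); both point the same way, together 1.13×10⁻⁵ T.
Arc and leads all point the same direction: B = 1.77×10⁻⁵ + 1.13×10⁻⁵ = 2.90×10⁻⁵ T.

B ≈ 29.0 μT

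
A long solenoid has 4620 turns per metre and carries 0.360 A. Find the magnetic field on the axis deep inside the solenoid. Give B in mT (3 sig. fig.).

Inside a long solenoid, B = μ₀nI with n = 4620 turns/m.
B = 4π×10⁻⁷ × 4620 × 0.360 = 2.09×10⁻³ T.

B ≈ 2.09 mT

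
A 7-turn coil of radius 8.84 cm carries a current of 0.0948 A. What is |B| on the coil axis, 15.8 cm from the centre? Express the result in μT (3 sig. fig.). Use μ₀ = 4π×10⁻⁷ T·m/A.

B ≈ 0.549 μT

For an N-turn flat coil, B = Nμ₀IR²/[2(R²+z²)^(3/2)] with R = 0.0884 m, z = 0.158 m.
B = 7 × 7.84×10⁻⁸ T = 5.49×10⁻⁷ T.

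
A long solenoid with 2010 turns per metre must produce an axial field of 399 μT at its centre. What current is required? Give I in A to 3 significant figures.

I ≈ 0.158 A

Inside a long solenoid B = μ₀nI with n = 2010 m⁻¹, so I = B/(μ₀n).
I = 3.99×10⁻⁴ / (4π×10⁻⁷ × 2010) = 0.158 A.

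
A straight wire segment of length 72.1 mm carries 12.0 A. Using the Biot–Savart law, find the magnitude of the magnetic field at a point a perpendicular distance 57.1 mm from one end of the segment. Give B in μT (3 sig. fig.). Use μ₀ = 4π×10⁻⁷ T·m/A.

B ≈ 16.5 μT

For a finite straight segment, B = (μ₀I/4πd)(sinθ₁ + sinθ₂), where θ₁, θ₂ are the angles from the perpendicular to each end.
The perpendicular foot is at one end, so the two end-offsets along the wire are 0 and L = 0.0721 m.
sinθ₁ = 0/√(0²+0.0571²) = 0.0000; sinθ₂ = 0.0721/√(0.0721²+0.0571²) = 0.7839.
B = (4π×10⁻⁷ × 12.0) / (4π × 0.0571) × (0.0000 + 0.7839) = 1.65×10⁻⁵ T.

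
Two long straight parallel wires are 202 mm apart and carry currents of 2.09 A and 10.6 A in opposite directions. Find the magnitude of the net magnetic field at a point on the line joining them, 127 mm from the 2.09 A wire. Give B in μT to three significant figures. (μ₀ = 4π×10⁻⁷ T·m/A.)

B ≈ 31.6 μT

Each long wire gives B = μ₀I/(2πd). Distances are d₁ = 0.127 m and d₂ = 0.075 m.
B₁ = 3.29×10⁻⁶ T, B₂ = 2.83×10⁻⁵ T.
Between antiparallel currents both contributions point the same way, so they add. B = B₁ + B₂ = 3.29×10⁻⁶ + 2.83×10⁻⁵ = 3.16×10⁻⁵ T.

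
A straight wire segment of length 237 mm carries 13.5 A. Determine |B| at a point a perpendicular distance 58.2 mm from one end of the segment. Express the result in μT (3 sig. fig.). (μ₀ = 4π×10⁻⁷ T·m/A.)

B ≈ 22.5 μT

For a finite straight segment, B = (μ₀I/4πd)(sinθ₁ + sinθ₂), where θ₁, θ₂ are the angles from the perpendicular to each end.
The perpendicular foot is at one end, so the two end-offsets along the wire are 0 and L = 0.237 m.
sinθ₁ = 0/√(0²+0.0582²) = 0.0000; sinθ₂ = 0.237/√(0.237²+0.0582²) = 0.9711.
B = (4π×10⁻⁷ × 13.5) / (4π × 0.0582) × (0.0000 + 0.9711) = 2.25×10⁻⁵ T.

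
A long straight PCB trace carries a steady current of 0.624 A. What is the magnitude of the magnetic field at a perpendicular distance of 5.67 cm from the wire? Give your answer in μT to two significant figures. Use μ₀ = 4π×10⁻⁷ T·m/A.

For an infinitely long straight wire, B = μ₀I/(2πd).
B = (4π×10⁻⁷ × 0.624) / (2π × 0.0567) = 2.20×10⁻⁶ T.

B ≈ 2.2 μT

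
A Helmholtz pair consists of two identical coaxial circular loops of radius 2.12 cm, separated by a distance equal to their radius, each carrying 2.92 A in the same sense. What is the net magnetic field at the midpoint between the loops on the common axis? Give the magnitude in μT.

B ≈ 124 μT

Each loop contributes B = μ₀IR²/[2(R²+z²)^(3/2)] on the axis, with z measured from that loop.
Loop 1 (z = 0.0106 m): B₁ = 6.19×10⁻⁵ T. Loop 2 (z = 0.0106 m): B₂ = 6.19×10⁻⁵ T.
The fields add: B = B₁ + B₂ = 1.24×10⁻⁴ T.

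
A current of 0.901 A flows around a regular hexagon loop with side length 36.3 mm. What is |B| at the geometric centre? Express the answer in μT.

Each side is a finite straight segment at perpendicular distance d = a/(2 tan(π/6)) = 0.03144 m from the centre, with end-angles ±π/6.
One side contributes B₁ = (μ₀I/4πd)·2 sin(π/6) = 2.87×10⁻⁶ T.
All 6 sides add in the same direction: B = 6 × 2.87×10⁻⁶ = 1.72×10⁻⁵ T.

B ≈ 17.2 μT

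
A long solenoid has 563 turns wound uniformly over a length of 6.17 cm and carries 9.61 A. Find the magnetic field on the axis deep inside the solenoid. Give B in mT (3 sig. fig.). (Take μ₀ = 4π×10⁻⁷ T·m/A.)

Inside a long solenoid, B = μ₀nI with n = 9125 turns/m.
B = 4π×10⁻⁷ × 9125 × 9.61 = 0.110 T.

B ≈ 110 mT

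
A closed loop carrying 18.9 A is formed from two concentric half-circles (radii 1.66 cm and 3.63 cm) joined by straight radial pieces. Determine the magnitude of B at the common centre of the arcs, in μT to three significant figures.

The radial connectors point toward the centre, so dl × r̂ = 0 and they contribute nothing.
Each semicircle gives μ₀I/(4R): inner arc 3.58×10⁻⁴ T, outer arc 1.64×10⁻⁴ T.
The two arcs carry current in opposite angular senses, so their fields oppose: B = |3.58×10⁻⁴ − 1.64×10⁻⁴| = 1.94×10⁻⁴ T.

B ≈ 194 μT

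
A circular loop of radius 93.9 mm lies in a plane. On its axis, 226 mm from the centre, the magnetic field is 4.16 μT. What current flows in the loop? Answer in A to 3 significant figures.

I ≈ 11.0 A

On the axis of a loop, B = μ₀IR²/[2(R²+z²)^(3/2)], so I = 2B(R²+z²)^(3/2)/(μ₀R²).
R² + z² = 0.008817 + 0.05108 = 0.05989 m²; raised to 3/2 gives 1.47×10⁻² m³.
I = 2 × 4.16×10⁻⁶ × 1.47×10⁻² / (1.26×10⁻⁶ × 0.008817) = 11.0 A.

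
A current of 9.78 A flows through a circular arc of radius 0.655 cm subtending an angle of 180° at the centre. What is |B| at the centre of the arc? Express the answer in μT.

The Biot–Savart field of a circular arc at its centre is B = μ₀Iφ/(4πR), with φ = 3.142 rad.
B = (4π×10⁻⁷ × 9.78 × 3.142) / (4π × 0.00655) = 4.69×10⁻⁴ T.

B ≈ 469 μT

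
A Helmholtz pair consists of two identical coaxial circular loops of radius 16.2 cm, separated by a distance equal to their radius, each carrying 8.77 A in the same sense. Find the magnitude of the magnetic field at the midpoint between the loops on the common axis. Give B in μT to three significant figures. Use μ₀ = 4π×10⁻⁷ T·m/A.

Each loop contributes B = μ₀IR²/[2(R²+z²)^(3/2)] on the axis, with z measured from that loop.
Loop 1 (z = 0.081 m): B₁ = 2.43×10⁻⁵ T. Loop 2 (z = 0.081 m): B₂ = 2.43×10⁻⁵ T.
The fields add: B = B₁ + B₂ = 4.87×10⁻⁵ T.

B ≈ 48.7 μT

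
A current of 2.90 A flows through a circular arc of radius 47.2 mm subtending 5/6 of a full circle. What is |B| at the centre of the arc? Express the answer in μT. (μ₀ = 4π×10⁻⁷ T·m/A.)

B ≈ 32.2 μT

The Biot–Savart field of a circular arc at its centre is B = μ₀Iφ/(4πR), with φ = 5.236 rad.
B = (4π×10⁻⁷ × 2.90 × 5.236) / (4π × 0.0472) = 3.22×10⁻⁵ T.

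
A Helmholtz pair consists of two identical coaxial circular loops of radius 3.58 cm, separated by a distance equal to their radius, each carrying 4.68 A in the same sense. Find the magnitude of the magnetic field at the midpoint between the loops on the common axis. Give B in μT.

Each loop contributes B = μ₀IR²/[2(R²+z²)^(3/2)] on the axis, with z measured from that loop.
Loop 1 (z = 0.0179 m): B₁ = 5.88×10⁻⁵ T. Loop 2 (z = 0.0179 m): B₂ = 5.88×10⁻⁵ T.
The fields add: B = B₁ + B₂ = 1.18×10⁻⁴ T.

B ≈ 118 μT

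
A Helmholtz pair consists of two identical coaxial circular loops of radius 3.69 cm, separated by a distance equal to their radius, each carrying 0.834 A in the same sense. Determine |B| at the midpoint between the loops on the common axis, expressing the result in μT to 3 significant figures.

Each loop contributes B = μ₀IR²/[2(R²+z²)^(3/2)] on the axis, with z measured from that loop.
Loop 1 (z = 0.01845 m): B₁ = 1.02×10⁻⁵ T. Loop 2 (z = 0.01845 m): B₂ = 1.02×10⁻⁵ T.
The fields add: B = B₁ + B₂ = 2.03×10⁻⁵ T.

B ≈ 20.3 μT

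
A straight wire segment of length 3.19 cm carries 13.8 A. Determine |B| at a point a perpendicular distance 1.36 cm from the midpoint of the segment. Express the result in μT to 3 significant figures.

For a finite straight segment, B = (μ₀I/4πd)(sinθ₁ + sinθ₂), where θ₁, θ₂ are the angles from the perpendicular to each end.
The perpendicular from the point meets the wire at its midpoint, so each end is L/2 = 0.01595 m away along the wire.
sinθ₁ = 0.01595/√(0.01595²+0.0136²) = 0.7609; sinθ₂ = 0.01595/√(0.01595²+0.0136²) = 0.7609.
B = (4π×10⁻⁷ × 13.8) / (4π × 0.0136) × (0.7609 + 0.7609) = 1.54×10⁻⁴ T.

B ≈ 154 μT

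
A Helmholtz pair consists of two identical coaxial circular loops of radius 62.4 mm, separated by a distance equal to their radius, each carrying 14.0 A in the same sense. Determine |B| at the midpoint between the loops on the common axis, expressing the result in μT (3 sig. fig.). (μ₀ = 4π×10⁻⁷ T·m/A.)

Each loop contributes B = μ₀IR²/[2(R²+z²)^(3/2)] on the axis, with z measured from that loop.
Loop 1 (z = 0.0312 m): B₁ = 1.01×10⁻⁴ T. Loop 2 (z = 0.0312 m): B₂ = 1.01×10⁻⁴ T.
The fields add: B = B₁ + B₂ = 2.02×10⁻⁴ T.

B ≈ 202 μT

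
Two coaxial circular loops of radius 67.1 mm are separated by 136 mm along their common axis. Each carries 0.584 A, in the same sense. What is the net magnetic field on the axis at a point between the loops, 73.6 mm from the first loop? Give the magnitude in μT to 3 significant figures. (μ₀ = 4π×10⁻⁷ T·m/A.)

B ≈ 3.82 μT

Each loop contributes B = μ₀IR²/[2(R²+z²)^(3/2)] on the axis, with z measured from that loop.
Loop 1 (z = 0.0736 m): B₁ = 1.67×10⁻⁶ T. Loop 2 (z = 0.0624 m): B₂ = 2.15×10⁻⁶ T.
The fields add: B = B₁ + B₂ = 3.82×10⁻⁶ T.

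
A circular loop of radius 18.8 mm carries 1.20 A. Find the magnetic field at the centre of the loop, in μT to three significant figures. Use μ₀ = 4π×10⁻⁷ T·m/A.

B ≈ 40.1 μT

At the centre of a circular loop the Biot–Savart law gives B = μ₀I/(2R).
B = (4π×10⁻⁷ × 1.20) / (2 × 0.0188) = 4.01×10⁻⁵ T.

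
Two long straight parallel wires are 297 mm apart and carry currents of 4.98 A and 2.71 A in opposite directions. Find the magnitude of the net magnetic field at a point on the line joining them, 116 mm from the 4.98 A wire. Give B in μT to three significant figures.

Each long wire gives B = μ₀I/(2πd). Distances are d₁ = 0.116 m and d₂ = 0.181 m.
B₁ = 8.59×10⁻⁶ T, B₂ = 2.99×10⁻⁶ T.
Between antiparallel currents both contributions point the same way, so they add. B = B₁ + B₂ = 8.59×10⁻⁶ + 2.99×10⁻⁶ = 1.16×10⁻⁵ T.

B ≈ 11.6 μT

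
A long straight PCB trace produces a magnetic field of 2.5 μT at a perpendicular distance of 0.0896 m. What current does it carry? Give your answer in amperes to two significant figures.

For a long straight wire B = μ₀I/(2πd), so I = 2πdB/μ₀.
I = 2π × 0.0896 × 2.50×10⁻⁶ / (4π×10⁻⁷) = 1.12 A.

I ≈ 1.1 A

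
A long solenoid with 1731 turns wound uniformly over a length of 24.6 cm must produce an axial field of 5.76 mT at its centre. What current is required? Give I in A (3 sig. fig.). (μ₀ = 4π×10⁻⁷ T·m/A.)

I ≈ 0.651 A

Inside a long solenoid B = μ₀nI with n = 7037 m⁻¹, so I = B/(μ₀n).
I = 5.76×10⁻³ / (4π×10⁻⁷ × 7037) = 0.651 A.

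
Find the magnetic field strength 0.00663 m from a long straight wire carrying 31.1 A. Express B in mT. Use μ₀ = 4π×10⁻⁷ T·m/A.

For an infinitely long straight wire, B = μ₀I/(2πd).
B = (4π×10⁻⁷ × 31.1) / (2π × 0.00663) = 9.38×10⁻⁴ T.

B ≈ 0.938 mT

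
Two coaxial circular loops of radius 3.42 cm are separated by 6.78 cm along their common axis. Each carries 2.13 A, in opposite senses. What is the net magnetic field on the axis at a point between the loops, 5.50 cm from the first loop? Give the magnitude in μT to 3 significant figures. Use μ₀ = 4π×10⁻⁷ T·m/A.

Each loop contributes B = μ₀IR²/[2(R²+z²)^(3/2)] on the axis, with z measured from that loop.
Loop 1 (z = 0.055 m): B₁ = 5.76×10⁻⁶ T. Loop 2 (z = 0.0128 m): B₂ = 3.21×10⁻⁵ T.
The fields oppose: B = |B₁ − B₂| = 2.64×10⁻⁵ T.

B ≈ 26.4 μT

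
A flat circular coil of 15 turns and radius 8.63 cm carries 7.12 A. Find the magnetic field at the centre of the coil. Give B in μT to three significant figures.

For an N-turn flat coil, B = Nμ₀I/(2R) with R = 0.0863 m.
B = 15 × 5.18×10⁻⁵ T = 7.78×10⁻⁴ T.

B ≈ 778 μT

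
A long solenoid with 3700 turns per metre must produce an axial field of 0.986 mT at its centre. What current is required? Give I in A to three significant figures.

I ≈ 0.212 A

Inside a long solenoid B = μ₀nI with n = 3700 m⁻¹, so I = B/(μ₀n).
I = 9.86×10⁻⁴ / (4π×10⁻⁷ × 3700) = 0.212 A.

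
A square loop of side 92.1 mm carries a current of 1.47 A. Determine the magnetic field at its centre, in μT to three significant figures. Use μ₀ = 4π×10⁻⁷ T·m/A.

Each side is a finite straight segment at perpendicular distance d = a/(2 tan(π/4)) = 0.04605 m from the centre, with end-angles ±π/4.
One side contributes B₁ = (μ₀I/4πd)·2 sin(π/4) = 4.51×10⁻⁶ T.
All 4 sides add in the same direction: B = 4 × 4.51×10⁻⁶ = 1.81×10⁻⁵ T.

B ≈ 18.1 μT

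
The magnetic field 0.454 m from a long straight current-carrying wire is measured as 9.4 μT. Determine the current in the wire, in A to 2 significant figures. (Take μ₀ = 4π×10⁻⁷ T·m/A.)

For a long straight wire B = μ₀I/(2πd), so I = 2πdB/μ₀.
I = 2π × 0.454 × 9.40×10⁻⁶ / (4π×10⁻⁷) = 21.3 A.

I ≈ 21 A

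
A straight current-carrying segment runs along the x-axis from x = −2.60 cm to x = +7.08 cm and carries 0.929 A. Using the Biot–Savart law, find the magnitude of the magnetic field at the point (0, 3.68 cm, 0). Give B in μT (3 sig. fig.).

B ≈ 3.70 μT

For a finite straight segment, B = (μ₀I/4πd)(sinθ₁ + sinθ₂), where θ₁, θ₂ are the angles from the perpendicular to each end.
The perpendicular distance is d = 0.0368 m; the end-offsets along the wire are a = 0.026 m and b = 0.0708 m.
sinθ₁ = 0.026/√(0.026²+0.0368²) = 0.5770; sinθ₂ = 0.0708/√(0.0708²+0.0368²) = 0.8873.
B = (4π×10⁻⁷ × 0.929) / (4π × 0.0368) × (0.5770 + 0.8873) = 3.70×10⁻⁶ T.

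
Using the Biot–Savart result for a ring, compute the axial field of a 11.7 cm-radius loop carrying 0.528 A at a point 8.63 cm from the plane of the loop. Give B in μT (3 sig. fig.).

B ≈ 1.48 μT

On the axis of a circular loop, B = μ₀IR² / [2(R²+z²)^(3/2)].
R² + z² = (0.117)² + (0.0863)² = 0.02114 m², and (R²+z²)^(3/2) = 3.07×10⁻³ m³.
B = (4π×10⁻⁷ × 0.528 × 0.01369) / (2 × 3.07×10⁻³) = 1.48×10⁻⁶ T.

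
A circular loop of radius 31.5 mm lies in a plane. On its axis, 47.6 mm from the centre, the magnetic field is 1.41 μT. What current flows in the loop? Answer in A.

I ≈ 0.421 A

On the axis of a loop, B = μ₀IR²/[2(R²+z²)^(3/2)], so I = 2B(R²+z²)^(3/2)/(μ₀R²).
R² + z² = 0.0009923 + 0.002266 = 0.003258 m²; raised to 3/2 gives 1.86×10⁻⁴ m³.
I = 2 × 1.41×10⁻⁶ × 1.86×10⁻⁴ / (1.26×10⁻⁶ × 0.0009923) = 0.421 A.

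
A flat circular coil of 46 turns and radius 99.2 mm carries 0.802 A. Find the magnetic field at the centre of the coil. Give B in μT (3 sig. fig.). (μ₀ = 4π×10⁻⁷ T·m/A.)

B ≈ 234 μT

For an N-turn flat coil, B = Nμ₀I/(2R) with R = 0.0992 m.
B = 46 × 5.08×10⁻⁶ T = 2.34×10⁻⁴ T.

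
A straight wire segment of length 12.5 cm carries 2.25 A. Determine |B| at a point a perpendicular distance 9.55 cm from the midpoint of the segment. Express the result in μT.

B ≈ 2.58 μT

For a finite straight segment, B = (μ₀I/4πd)(sinθ₁ + sinθ₂), where θ₁, θ₂ are the angles from the perpendicular to each end.
The perpendicular from the point meets the wire at its midpoint, so each end is L/2 = 0.0625 m away along the wire.
sinθ₁ = 0.0625/√(0.0625²+0.0955²) = 0.5476; sinθ₂ = 0.0625/√(0.0625²+0.0955²) = 0.5476.
B = (4π×10⁻⁷ × 2.25) / (4π × 0.0955) × (0.5476 + 0.5476) = 2.58×10⁻⁶ T.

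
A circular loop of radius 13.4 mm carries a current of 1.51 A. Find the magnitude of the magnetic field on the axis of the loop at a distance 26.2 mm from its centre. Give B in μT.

On the axis of a circular loop, B = μ₀IR² / [2(R²+z²)^(3/2)].
R² + z² = (0.0134)² + (0.0262)² = 0.000866 m², and (R²+z²)^(3/2) = 2.55×10⁻⁵ m³.
B = (4π×10⁻⁷ × 1.51 × 0.0001796) / (2 × 2.55×10⁻⁵) = 6.68×10⁻⁶ T.

B ≈ 6.68 μT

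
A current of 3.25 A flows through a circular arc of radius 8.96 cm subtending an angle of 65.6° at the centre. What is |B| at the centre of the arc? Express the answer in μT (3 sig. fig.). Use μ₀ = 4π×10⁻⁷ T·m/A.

B ≈ 4.15 μT

The Biot–Savart field of a circular arc at its centre is B = μ₀Iφ/(4πR), with φ = 1.145 rad.
B = (4π×10⁻⁷ × 3.25 × 1.145) / (4π × 0.0896) = 4.15×10⁻⁶ T.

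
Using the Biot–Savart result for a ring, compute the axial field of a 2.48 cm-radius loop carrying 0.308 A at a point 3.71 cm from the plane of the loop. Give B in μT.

On the axis of a circular loop, B = μ₀IR² / [2(R²+z²)^(3/2)].
R² + z² = (0.0248)² + (0.0371)² = 0.001991 m², and (R²+z²)^(3/2) = 8.89×10⁻⁵ m³.
B = (4π×10⁻⁷ × 0.308 × 0.000615) / (2 × 8.89×10⁻⁵) = 1.34×10⁻⁶ T.

B ≈ 1.34 μT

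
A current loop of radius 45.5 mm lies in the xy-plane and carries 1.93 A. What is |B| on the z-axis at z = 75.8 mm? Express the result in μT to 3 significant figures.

B ≈ 3.63 μT

On the axis of a circular loop, B = μ₀IR² / [2(R²+z²)^(3/2)].
R² + z² = (0.0455)² + (0.0758)² = 0.007816 m², and (R²+z²)^(3/2) = 6.91×10⁻⁴ m³.
B = (4π×10⁻⁷ × 1.93 × 0.00207) / (2 × 6.91×10⁻⁴) = 3.63×10⁻⁶ T.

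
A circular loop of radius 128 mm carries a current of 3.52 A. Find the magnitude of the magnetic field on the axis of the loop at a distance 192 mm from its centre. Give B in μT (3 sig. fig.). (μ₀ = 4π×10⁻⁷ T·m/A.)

B ≈ 2.95 μT

On the axis of a circular loop, B = μ₀IR² / [2(R²+z²)^(3/2)].
R² + z² = (0.128)² + (0.192)² = 0.05325 m², and (R²+z²)^(3/2) = 1.23×10⁻² m³.
B = (4π×10⁻⁷ × 3.52 × 0.01638) / (2 × 1.23×10⁻²) = 2.95×10⁻⁶ T.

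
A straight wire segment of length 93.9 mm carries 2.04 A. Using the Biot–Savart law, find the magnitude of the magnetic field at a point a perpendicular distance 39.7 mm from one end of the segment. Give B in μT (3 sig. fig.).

For a finite straight segment, B = (μ₀I/4πd)(sinθ₁ + sinθ₂), where θ₁, θ₂ are the angles from the perpendicular to each end.
The perpendicular foot is at one end, so the two end-offsets along the wire are 0 and L = 0.0939 m.
sinθ₁ = 0/√(0²+0.0397²) = 0.0000; sinθ₂ = 0.0939/√(0.0939²+0.0397²) = 0.9211.
B = (4π×10⁻⁷ × 2.04) / (4π × 0.0397) × (0.0000 + 0.9211) = 4.73×10⁻⁶ T.

B ≈ 4.73 μT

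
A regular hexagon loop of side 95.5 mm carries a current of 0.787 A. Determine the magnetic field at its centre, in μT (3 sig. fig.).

Each side is a finite straight segment at perpendicular distance d = a/(2 tan(π/6)) = 0.08271 m from the centre, with end-angles ±π/6.
One side contributes B₁ = (μ₀I/4πd)·2 sin(π/6) = 9.52×10⁻⁷ T.
All 6 sides add in the same direction: B = 6 × 9.52×10⁻⁷ = 5.71×10⁻⁶ T.

B ≈ 5.71 μT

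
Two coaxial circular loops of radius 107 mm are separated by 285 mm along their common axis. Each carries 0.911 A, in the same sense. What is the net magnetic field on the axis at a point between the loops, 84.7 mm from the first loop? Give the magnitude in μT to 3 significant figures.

B ≈ 3.14 μT

Each loop contributes B = μ₀IR²/[2(R²+z²)^(3/2)] on the axis, with z measured from that loop.
Loop 1 (z = 0.0847 m): B₁ = 2.58×10⁻⁶ T. Loop 2 (z = 0.2003 m): B₂ = 5.60×10⁻⁷ T.
The fields add: B = B₁ + B₂ = 3.14×10⁻⁶ T.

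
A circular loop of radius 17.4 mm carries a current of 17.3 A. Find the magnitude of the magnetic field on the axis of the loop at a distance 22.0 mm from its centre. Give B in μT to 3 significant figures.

B ≈ 149 μT

On the axis of a circular loop, B = μ₀IR² / [2(R²+z²)^(3/2)].
R² + z² = (0.0174)² + (0.022)² = 0.0007868 m², and (R²+z²)^(3/2) = 2.21×10⁻⁵ m³.
B = (4π×10⁻⁷ × 17.3 × 0.0003028) / (2 × 2.21×10⁻⁵) = 1.49×10⁻⁴ T.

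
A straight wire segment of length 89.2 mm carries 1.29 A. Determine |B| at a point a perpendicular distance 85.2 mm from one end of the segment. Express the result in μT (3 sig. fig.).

For a finite straight segment, B = (μ₀I/4πd)(sinθ₁ + sinθ₂), where θ₁, θ₂ are the angles from the perpendicular to each end.
The perpendicular foot is at one end, so the two end-offsets along the wire are 0 and L = 0.0892 m.
sinθ₁ = 0/√(0²+0.0852²) = 0.0000; sinθ₂ = 0.0892/√(0.0892²+0.0852²) = 0.7231.
B = (4π×10⁻⁷ × 1.29) / (4π × 0.0852) × (0.0000 + 0.7231) = 1.09×10⁻⁶ T.

B ≈ 1.09 μT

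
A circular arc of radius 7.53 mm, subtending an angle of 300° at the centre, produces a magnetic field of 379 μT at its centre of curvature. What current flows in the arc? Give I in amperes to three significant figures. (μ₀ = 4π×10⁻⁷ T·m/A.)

I ≈ 5.45 A

For a circular arc, B = μ₀Iφ/(4πR) with φ in radians; here φ = 5.236 rad.
So I = 4πRB/(μ₀φ) = 4π × 0.00753 × 3.79×10⁻⁴ / (4π×10⁻⁷ × 5.236) = 5.45 A.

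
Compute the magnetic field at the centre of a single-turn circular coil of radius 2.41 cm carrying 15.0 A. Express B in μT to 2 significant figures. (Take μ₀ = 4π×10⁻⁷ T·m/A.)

B ≈ 390 μT

At the centre of a circular loop the Biot–Savart law gives B = μ₀I/(2R).
B = (4π×10⁻⁷ × 15.0) / (2 × 0.0241) = 3.91×10⁻⁴ T.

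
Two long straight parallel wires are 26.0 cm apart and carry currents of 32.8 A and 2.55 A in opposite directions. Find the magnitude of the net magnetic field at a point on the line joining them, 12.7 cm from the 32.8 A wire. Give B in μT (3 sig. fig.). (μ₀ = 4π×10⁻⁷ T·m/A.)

Each long wire gives B = μ₀I/(2πd). Distances are d₁ = 0.127 m and d₂ = 0.133 m.
B₁ = 5.17×10⁻⁵ T, B₂ = 3.83×10⁻⁶ T.
Between antiparallel currents both contributions point the same way, so they add. B = B₁ + B₂ = 5.17×10⁻⁵ + 3.83×10⁻⁶ = 5.55×10⁻⁵ T.

B ≈ 55.5 μT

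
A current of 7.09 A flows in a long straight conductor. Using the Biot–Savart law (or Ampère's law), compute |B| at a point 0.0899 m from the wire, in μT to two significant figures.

For an infinitely long straight wire, B = μ₀I/(2πd).
B = (4π×10⁻⁷ × 7.09) / (2π × 0.0899) = 1.58×10⁻⁵ T.

B ≈ 16 μT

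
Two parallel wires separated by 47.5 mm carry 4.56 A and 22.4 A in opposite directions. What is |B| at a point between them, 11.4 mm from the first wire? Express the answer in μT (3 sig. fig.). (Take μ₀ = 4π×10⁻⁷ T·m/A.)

B ≈ 204 μT

Each long wire gives B = μ₀I/(2πd). Distances are d₁ = 0.0114 m and d₂ = 0.0361 m.
B₁ = 8.00×10⁻⁵ T, B₂ = 1.24×10⁻⁴ T.
Between antiparallel currents both contributions point the same way, so they add. B = B₁ + B₂ = 8.00×10⁻⁵ + 1.24×10⁻⁴ = 2.04×10⁻⁴ T.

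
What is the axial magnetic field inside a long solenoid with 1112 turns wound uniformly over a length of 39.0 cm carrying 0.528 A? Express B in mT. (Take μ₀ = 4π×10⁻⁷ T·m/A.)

Inside a long solenoid, B = μ₀nI with n = 2851 turns/m.
B = 4π×10⁻⁷ × 2851 × 0.528 = 1.89×10⁻³ T.

B ≈ 1.89 mT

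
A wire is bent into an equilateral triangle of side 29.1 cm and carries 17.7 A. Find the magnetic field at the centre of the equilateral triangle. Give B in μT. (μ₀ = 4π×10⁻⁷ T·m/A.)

B ≈ 109 μT

Each side is a finite straight segment at perpendicular distance d = a/(2 tan(π/3)) = 0.084 m from the centre, with end-angles ±π/3.
One side contributes B₁ = (μ₀I/4πd)·2 sin(π/3) = 3.65×10⁻⁵ T.
All 3 sides add in the same direction: B = 3 × 3.65×10⁻⁵ = 1.09×10⁻⁴ T.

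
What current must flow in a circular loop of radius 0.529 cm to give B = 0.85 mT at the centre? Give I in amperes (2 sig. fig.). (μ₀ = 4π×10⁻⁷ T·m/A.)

I ≈ 7.2 A

At the centre of a circular loop B = μ₀I/(2R), so I = 2RB/μ₀.
With R = 0.00529 m, I = 2 × 0.00529 × 8.50×10⁻⁴ / (4π×10⁻⁷) = 7.16 A.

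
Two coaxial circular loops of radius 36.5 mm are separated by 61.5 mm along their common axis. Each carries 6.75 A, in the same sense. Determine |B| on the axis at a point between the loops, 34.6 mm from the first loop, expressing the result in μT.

Each loop contributes B = μ₀IR²/[2(R²+z²)^(3/2)] on the axis, with z measured from that loop.
Loop 1 (z = 0.0346 m): B₁ = 4.44×10⁻⁵ T. Loop 2 (z = 0.0269 m): B₂ = 6.06×10⁻⁵ T.
The fields add: B = B₁ + B₂ = 1.05×10⁻⁴ T.

B ≈ 105 μT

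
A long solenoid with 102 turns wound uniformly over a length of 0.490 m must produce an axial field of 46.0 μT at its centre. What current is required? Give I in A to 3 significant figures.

Inside a long solenoid B = μ₀nI with n = 208.2 m⁻¹, so I = B/(μ₀n).
I = 4.60×10⁻⁵ / (4π×10⁻⁷ × 208.2) = 0.176 A.

I ≈ 0.176 A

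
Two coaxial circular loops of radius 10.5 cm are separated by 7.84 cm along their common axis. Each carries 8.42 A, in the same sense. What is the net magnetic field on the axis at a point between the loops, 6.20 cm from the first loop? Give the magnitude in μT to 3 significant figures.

Each loop contributes B = μ₀IR²/[2(R²+z²)^(3/2)] on the axis, with z measured from that loop.
Loop 1 (z = 0.062 m): B₁ = 3.22×10⁻⁵ T. Loop 2 (z = 0.0164 m): B₂ = 4.86×10⁻⁵ T.
The fields add: B = B₁ + B₂ = 8.08×10⁻⁵ T.

B ≈ 80.8 μT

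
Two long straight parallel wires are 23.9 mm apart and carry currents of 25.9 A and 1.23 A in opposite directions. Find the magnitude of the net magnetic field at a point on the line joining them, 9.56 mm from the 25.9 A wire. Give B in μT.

B ≈ 559 μT

Each long wire gives B = μ₀I/(2πd). Distances are d₁ = 0.00956 m and d₂ = 0.01434 m.
B₁ = 5.42×10⁻⁴ T, B₂ = 1.72×10⁻⁵ T.
Between antiparallel currents both contributions point the same way, so they add. B = B₁ + B₂ = 5.42×10⁻⁴ + 1.72×10⁻⁵ = 5.59×10⁻⁴ T.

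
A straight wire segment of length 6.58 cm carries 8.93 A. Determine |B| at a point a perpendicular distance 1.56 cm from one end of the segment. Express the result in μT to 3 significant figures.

B ≈ 55.7 μT

For a finite straight segment, B = (μ₀I/4πd)(sinθ₁ + sinθ₂), where θ₁, θ₂ are the angles from the perpendicular to each end.
The perpendicular foot is at one end, so the two end-offsets along the wire are 0 and L = 0.0658 m.
sinθ₁ = 0/√(0²+0.0156²) = 0.0000; sinθ₂ = 0.0658/√(0.0658²+0.0156²) = 0.9730.
B = (4π×10⁻⁷ × 8.93) / (4π × 0.0156) × (0.0000 + 0.9730) = 5.57×10⁻⁵ T.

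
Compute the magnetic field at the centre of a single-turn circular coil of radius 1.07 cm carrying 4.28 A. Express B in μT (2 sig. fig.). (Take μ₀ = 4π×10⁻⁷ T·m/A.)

At the centre of a circular loop the Biot–Savart law gives B = μ₀I/(2R).
B = (4π×10⁻⁷ × 4.28) / (2 × 0.0107) = 2.51×10⁻⁴ T.

B ≈ 250 μT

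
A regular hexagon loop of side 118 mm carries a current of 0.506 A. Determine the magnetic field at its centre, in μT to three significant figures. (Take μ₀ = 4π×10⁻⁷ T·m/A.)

B ≈ 2.97 μT

Each side is a finite straight segment at perpendicular distance d = a/(2 tan(π/6)) = 0.1022 m from the centre, with end-angles ±π/6.
One side contributes B₁ = (μ₀I/4πd)·2 sin(π/6) = 4.95×10⁻⁷ T.
All 6 sides add in the same direction: B = 6 × 4.95×10⁻⁷ = 2.97×10⁻⁶ T.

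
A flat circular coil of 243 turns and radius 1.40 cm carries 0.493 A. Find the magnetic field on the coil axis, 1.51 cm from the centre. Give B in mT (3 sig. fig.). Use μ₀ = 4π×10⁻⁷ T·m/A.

For an N-turn flat coil, B = Nμ₀IR²/[2(R²+z²)^(3/2)] with R = 0.014 m, z = 0.0151 m.
B = 243 × 6.95×10⁻⁶ T = 1.69×10⁻³ T.

B ≈ 1.69 mT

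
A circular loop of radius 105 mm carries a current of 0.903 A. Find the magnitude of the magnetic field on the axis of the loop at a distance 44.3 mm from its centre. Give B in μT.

B ≈ 4.23 μT

On the axis of a circular loop, B = μ₀IR² / [2(R²+z²)^(3/2)].
R² + z² = (0.105)² + (0.0443)² = 0.01299 m², and (R²+z²)^(3/2) = 1.48×10⁻³ m³.
B = (4π×10⁻⁷ × 0.903 × 0.01102) / (2 × 1.48×10⁻³) = 4.23×10⁻⁶ T.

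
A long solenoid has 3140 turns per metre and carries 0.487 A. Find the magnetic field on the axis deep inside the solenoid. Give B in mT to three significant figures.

B ≈ 1.92 mT

Inside a long solenoid, B = μ₀nI with n = 3140 turns/m.
B = 4π×10⁻⁷ × 3140 × 0.487 = 1.92×10⁻³ T.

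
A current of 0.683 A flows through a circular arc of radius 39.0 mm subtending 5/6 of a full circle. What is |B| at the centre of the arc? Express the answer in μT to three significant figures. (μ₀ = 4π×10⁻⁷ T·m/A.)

The Biot–Savart field of a circular arc at its centre is B = μ₀Iφ/(4πR), with φ = 5.236 rad.
B = (4π×10⁻⁷ × 0.683 × 5.236) / (4π × 0.039) = 9.17×10⁻⁶ T.

B ≈ 9.17 μT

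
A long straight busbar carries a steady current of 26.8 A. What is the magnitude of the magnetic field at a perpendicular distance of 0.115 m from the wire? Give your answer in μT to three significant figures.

For an infinitely long straight wire, B = μ₀I/(2πd).
B = (4π×10⁻⁷ × 26.8) / (2π × 0.115) = 4.66×10⁻⁵ T.

B ≈ 46.6 μT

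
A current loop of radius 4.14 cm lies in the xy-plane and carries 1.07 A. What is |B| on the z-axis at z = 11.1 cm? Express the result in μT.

B ≈ 0.693 μT

On the axis of a circular loop, B = μ₀IR² / [2(R²+z²)^(3/2)].
R² + z² = (0.0414)² + (0.111)² = 0.01403 m², and (R²+z²)^(3/2) = 1.66×10⁻³ m³.
B = (4π×10⁻⁷ × 1.07 × 0.001714) / (2 × 1.66×10⁻³) = 6.93×10⁻⁷ T.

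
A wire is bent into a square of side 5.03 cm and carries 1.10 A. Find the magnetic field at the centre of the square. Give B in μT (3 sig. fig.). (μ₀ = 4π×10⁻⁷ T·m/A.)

Each side is a finite straight segment at perpendicular distance d = a/(2 tan(π/4)) = 0.02515 m from the centre, with end-angles ±π/4.
One side contributes B₁ = (μ₀I/4πd)·2 sin(π/4) = 6.19×10⁻⁶ T.
All 4 sides add in the same direction: B = 4 × 6.19×10⁻⁶ = 2.47×10⁻⁵ T.

B ≈ 24.7 μT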